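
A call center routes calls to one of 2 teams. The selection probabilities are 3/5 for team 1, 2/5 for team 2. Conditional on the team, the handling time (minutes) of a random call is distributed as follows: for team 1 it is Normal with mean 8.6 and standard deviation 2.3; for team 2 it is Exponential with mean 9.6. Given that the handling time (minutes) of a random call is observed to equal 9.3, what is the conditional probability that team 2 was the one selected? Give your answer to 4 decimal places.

0.1373

Likelihoods f(9.3 | ·): 1: 0.165603; 2: 0.0395372.
Posterior ∝ prior × likelihood. Numerator for 2: 0.4·0.0395372 = 0.0158149.
Normalizing constant: 0.6·0.165603 + 0.4·0.0395372 = 0.115177.
P(2 | observation) = 0.0158149 / 0.115177 = 0.13731.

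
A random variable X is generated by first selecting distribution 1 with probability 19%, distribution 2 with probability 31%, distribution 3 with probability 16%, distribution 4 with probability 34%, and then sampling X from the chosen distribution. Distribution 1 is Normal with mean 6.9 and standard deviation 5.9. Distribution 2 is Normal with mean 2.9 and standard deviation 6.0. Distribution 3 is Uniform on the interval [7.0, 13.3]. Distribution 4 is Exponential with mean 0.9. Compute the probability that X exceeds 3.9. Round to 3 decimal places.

0.431

Conditional on each component, P(X > 3.9): 1: 0.69444; 2: 0.433816; 3: 1; 4: 0.0131237.
By total probability, P(X > 3.9) = 0.19·0.69444 + 0.31·0.433816 + 0.16·1 + 0.34·0.0131237 = 0.430889.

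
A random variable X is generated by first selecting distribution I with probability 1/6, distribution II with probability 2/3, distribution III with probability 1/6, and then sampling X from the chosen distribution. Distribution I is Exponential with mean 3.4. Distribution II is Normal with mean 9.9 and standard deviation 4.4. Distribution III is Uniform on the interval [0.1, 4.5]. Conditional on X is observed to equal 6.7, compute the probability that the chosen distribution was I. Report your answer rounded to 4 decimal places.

0.1283

Likelihoods f(6.7 | ·): I: 0.0409926; II: 0.0695989; III: 0.
Posterior ∝ prior × likelihood. Numerator for I: 0.166667·0.0409926 = 0.0068321.
Normalizing constant: 0.166667·0.0409926 + 0.666667·0.0695989 + 0.166667·0 = 0.0532314.
P(I | observation) = 0.0068321 / 0.0532314 = 0.128347.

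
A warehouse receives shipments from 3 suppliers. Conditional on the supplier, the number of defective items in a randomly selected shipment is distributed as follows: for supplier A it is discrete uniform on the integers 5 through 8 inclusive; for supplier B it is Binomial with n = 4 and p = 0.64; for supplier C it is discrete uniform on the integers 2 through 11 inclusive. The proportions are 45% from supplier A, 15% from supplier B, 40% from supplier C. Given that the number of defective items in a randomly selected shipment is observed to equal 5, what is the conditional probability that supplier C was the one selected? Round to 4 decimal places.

Likelihoods P(X=5 | ·): A: 0.25; B: 0; C: 0.1.
Posterior ∝ prior × likelihood. Numerator for C: 0.4·0.1 = 0.04.
Normalizing constant: 0.45·0.25 + 0.15·0 + 0.4·0.1 = 0.1525.
P(C | observation) = 0.04 / 0.1525 = 0.262295.

0.2623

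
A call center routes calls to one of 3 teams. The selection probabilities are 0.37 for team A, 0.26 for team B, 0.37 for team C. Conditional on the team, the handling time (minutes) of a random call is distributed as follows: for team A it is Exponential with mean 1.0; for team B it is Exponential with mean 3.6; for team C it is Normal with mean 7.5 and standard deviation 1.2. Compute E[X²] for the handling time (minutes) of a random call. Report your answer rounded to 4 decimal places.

28.8245

For each component E[X²] = Var + (mean)², giving A: 2; B: 25.92; C: 57.69.
Overall E[X²] = 0.37·2 + 0.26·25.92 + 0.37·57.69 = 28.8245.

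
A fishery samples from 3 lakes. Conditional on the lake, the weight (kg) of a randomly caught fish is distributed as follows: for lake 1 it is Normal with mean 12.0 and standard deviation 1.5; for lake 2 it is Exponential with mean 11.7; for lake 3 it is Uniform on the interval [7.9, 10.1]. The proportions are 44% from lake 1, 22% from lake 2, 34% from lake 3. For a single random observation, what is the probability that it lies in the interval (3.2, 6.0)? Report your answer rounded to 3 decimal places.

Conditional on each lake, P(3.2 < X < 6.0): 1: 3.1669e-05; 2: 0.161905; 3: 0.
By total probability, P(3.2 < X < 6.0) = 0.44·3.1669e-05 + 0.22·0.161905 + 0.34·0 = 0.035633.

0.036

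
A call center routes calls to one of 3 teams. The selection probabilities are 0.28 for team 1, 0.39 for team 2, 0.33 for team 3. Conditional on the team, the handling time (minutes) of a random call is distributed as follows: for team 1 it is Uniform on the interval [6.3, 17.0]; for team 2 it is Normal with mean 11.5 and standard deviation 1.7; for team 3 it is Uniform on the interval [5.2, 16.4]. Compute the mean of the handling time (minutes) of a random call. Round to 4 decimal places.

11.3110

Component means — 1: 11.65; 2: 11.5; 3: 10.8.
E[X] = 0.28·11.65 + 0.39·11.5 + 0.33·10.8 = 11.311.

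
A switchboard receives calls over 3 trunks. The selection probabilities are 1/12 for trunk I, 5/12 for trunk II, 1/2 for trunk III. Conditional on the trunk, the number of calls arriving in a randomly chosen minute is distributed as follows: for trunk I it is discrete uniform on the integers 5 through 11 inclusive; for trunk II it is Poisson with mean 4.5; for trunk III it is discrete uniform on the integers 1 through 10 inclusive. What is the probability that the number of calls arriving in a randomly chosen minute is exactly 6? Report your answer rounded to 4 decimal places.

Conditional on each trunk, P(X = 6): I: 0.142857; II: 0.12812; III: 0.1.
By total probability, P(X = 6) = 0.0833333·0.142857 + 0.416667·0.12812 + 0.5·0.1 = 0.115288.

0.1153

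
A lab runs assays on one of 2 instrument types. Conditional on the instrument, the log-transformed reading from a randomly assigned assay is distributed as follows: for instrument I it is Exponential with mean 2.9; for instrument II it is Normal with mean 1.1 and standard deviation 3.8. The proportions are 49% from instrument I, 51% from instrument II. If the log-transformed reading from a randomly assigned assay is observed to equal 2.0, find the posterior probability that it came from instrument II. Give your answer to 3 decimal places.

Likelihoods f(2.0 | ·): I: 0.173017; II: 0.102081.
Posterior ∝ prior × likelihood. Numerator for II: 0.51·0.102081 = 0.0520614.
Normalizing constant: 0.49·0.173017 + 0.51·0.102081 = 0.13684.
P(II | observation) = 0.0520614 / 0.13684 = 0.380455.

0.380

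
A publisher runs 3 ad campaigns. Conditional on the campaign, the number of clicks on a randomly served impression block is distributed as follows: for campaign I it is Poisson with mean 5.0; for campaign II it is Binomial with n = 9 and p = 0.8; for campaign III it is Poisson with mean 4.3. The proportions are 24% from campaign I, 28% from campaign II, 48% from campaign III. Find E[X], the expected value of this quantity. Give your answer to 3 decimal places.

5.280

Component means — I: 5; II: 7.2; III: 4.3.
E[X] = 0.24·5 + 0.28·7.2 + 0.48·4.3 = 5.28.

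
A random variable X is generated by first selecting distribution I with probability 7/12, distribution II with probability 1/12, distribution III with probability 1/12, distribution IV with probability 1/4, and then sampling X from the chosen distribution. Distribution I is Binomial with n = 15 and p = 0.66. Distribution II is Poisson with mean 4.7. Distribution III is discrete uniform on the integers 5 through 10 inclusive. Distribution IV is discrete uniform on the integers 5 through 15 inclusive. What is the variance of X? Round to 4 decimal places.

Per component, I: μ=9.9, E[X²]=101.376; II: μ=4.7, E[X²]=26.79; III: μ=7.5, E[X²]=59.1667; IV: μ=10, E[X²]=110.
E[X] = 0.583333·9.9 + 0.0833333·4.7 + 0.0833333·7.5 + 0.25·10 = 9.29167.
E[X²] = 0.583333·101.376 + 0.0833333·26.79 + 0.0833333·59.1667 + 0.25·110 = 93.7991.
Var(X) = E[X²] − (E[X])² = 93.7991 − 86.3351 = 7.46399.

7.4640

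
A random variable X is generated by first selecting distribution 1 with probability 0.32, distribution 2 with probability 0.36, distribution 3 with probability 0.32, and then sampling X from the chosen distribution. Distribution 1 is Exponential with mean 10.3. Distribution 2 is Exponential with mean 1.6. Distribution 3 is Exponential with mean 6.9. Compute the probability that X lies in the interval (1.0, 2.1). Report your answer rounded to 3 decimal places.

0.166

Conditional on each component, P(1.0 < X < 2.1): 1: 0.0919193; 2: 0.266115; 3: 0.127481.
By total probability, P(1.0 < X < 2.1) = 0.32·0.0919193 + 0.36·0.266115 + 0.32·0.127481 = 0.166009.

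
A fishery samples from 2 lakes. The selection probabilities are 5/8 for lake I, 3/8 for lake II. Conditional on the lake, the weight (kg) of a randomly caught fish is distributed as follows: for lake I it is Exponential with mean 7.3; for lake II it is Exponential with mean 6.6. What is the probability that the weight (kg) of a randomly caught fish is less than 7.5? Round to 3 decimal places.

0.656

Conditional on each lake, P(X < 7.5): I: 0.642063; II: 0.679016.
By total probability, P(X < 7.5) = 0.625·0.642063 + 0.375·0.679016 = 0.65592.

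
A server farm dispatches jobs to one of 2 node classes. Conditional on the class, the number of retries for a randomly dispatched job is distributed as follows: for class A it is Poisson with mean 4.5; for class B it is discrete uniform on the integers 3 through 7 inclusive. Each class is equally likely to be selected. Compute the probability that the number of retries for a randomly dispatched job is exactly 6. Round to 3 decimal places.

0.164

Conditional on each class, P(X = 6): A: 0.12812; B: 0.2.
By total probability, P(X = 6) = 0.5·0.12812 + 0.5·0.2 = 0.16406.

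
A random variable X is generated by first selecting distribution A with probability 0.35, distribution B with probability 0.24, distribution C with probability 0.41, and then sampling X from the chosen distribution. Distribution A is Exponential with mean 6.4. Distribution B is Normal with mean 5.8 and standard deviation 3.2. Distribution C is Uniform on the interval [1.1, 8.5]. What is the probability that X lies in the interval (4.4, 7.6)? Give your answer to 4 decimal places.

Conditional on each component, P(4.4 < X < 7.6): A: 0.197849; B: 0.382238; C: 0.432432.
By total probability, P(4.4 < X < 7.6) = 0.35·0.197849 + 0.24·0.382238 + 0.41·0.432432 = 0.338281.

0.3383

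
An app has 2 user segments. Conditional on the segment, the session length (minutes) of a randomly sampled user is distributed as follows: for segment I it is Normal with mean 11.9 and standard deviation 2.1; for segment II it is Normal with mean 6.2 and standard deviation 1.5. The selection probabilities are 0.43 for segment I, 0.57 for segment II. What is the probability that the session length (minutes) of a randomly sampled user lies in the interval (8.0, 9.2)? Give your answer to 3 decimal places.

0.082

Conditional on each segment, P(8.0 < X < 9.2): I: 0.067626; II: 0.0923195.
By total probability, P(8.0 < X < 9.2) = 0.43·0.067626 + 0.57·0.0923195 = 0.0817013.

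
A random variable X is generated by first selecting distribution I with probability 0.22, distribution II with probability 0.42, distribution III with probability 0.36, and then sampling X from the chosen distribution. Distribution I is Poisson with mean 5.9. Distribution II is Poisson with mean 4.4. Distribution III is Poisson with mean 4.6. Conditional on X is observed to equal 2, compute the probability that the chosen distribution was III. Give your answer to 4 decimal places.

Likelihoods P(X=2 | ·): I: 0.04768; II: 0.118845; III: 0.106348.
Posterior ∝ prior × likelihood. Numerator for III: 0.36·0.106348 = 0.0382854.
Normalizing constant: 0.22·0.04768 + 0.42·0.118845 + 0.36·0.106348 = 0.0986898.
P(III | observation) = 0.0382854 / 0.0986898 = 0.387937.

0.3879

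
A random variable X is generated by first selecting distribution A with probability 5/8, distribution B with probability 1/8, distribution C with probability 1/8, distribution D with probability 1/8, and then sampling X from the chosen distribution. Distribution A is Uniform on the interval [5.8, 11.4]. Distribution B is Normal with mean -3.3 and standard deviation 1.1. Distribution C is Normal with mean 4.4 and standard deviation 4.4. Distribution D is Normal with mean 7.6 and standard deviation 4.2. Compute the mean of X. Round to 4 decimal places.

Component means — A: 8.6; B: -3.3; C: 4.4; D: 7.6.
E[X] = 0.625·8.6 + 0.125·-3.3 + 0.125·4.4 + 0.125·7.6 = 6.4625.

6.4625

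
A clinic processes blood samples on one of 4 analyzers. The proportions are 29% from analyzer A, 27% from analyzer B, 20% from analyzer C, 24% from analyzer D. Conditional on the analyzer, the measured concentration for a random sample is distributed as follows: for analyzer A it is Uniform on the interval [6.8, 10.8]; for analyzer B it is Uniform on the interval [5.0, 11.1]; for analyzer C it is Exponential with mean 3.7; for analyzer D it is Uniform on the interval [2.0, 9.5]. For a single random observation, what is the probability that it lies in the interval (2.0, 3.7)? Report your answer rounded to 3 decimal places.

0.097

Conditional on each analyzer, P(2.0 < X < 3.7): A: 0; B: 0; C: 0.214554; D: 0.226667.
By total probability, P(2.0 < X < 3.7) = 0.29·0 + 0.27·0 + 0.2·0.214554 + 0.24·0.226667 = 0.0973108.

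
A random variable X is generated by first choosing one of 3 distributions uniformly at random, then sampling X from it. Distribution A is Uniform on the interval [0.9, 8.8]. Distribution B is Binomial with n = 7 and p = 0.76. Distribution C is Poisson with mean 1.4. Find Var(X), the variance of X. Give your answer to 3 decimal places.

Per component, A: μ=4.85, E[X²]=28.7233; B: μ=5.32, E[X²]=29.5792; C: μ=1.4, E[X²]=3.36.
E[X] = 0.333333·4.85 + 0.333333·5.32 + 0.333333·1.4 = 3.85667.
E[X²] = 0.333333·28.7233 + 0.333333·29.5792 + 0.333333·3.36 = 20.5542.
Var(X) = E[X²] − (E[X])² = 20.5542 − 14.8739 = 5.6803.

5.680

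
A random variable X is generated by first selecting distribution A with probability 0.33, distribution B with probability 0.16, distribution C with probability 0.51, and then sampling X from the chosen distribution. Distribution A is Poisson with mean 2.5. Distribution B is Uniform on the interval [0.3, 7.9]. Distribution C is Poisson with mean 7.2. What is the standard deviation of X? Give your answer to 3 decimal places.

3.147

Per component, A: μ=2.5, E[X²]=8.75; B: μ=4.1, E[X²]=21.6233; C: μ=7.2, E[X²]=59.04.
E[X] = 0.33·2.5 + 0.16·4.1 + 0.51·7.2 = 5.153.
E[X²] = 0.33·8.75 + 0.16·21.6233 + 0.51·59.04 = 36.4576.
Var(X) = E[X²] − (E[X])² = 36.4576 − 26.5534 = 9.90422.
SD(X) = √9.90422 = 3.1471.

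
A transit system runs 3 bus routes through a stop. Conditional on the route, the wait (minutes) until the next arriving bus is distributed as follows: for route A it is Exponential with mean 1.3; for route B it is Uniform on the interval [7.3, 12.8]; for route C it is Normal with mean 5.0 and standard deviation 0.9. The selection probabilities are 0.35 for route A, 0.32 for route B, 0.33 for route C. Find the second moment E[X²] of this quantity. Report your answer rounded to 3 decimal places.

42.828

For each component E[X²] = Var + (mean)², giving A: 3.38; B: 103.523; C: 25.81.
Overall E[X²] = 0.35·3.38 + 0.32·103.523 + 0.33·25.81 = 42.8278.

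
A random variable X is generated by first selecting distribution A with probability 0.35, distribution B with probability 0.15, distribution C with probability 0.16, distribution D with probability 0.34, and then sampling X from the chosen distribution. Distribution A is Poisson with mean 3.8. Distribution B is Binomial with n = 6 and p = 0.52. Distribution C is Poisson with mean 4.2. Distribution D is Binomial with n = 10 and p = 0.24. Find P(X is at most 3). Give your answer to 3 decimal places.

Conditional on each component, P(X ≤ 3): A: 0.473485; B: 0.618041; C: 0.395403; D: 0.798751.
By total probability, P(X ≤ 3) = 0.35·0.473485 + 0.15·0.618041 + 0.16·0.395403 + 0.34·0.798751 = 0.593266.

0.593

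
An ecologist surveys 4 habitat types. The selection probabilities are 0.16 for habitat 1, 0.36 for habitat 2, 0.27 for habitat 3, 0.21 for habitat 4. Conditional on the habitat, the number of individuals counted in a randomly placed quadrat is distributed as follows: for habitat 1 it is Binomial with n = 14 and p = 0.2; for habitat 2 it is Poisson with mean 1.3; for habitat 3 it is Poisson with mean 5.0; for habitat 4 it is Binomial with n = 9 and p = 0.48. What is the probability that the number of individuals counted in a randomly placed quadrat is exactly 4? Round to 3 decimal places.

0.140

Conditional on each habitat, P(X = 4): 1: 0.17197; 2: 0.0324324; 3: 0.175467; 4: 0.254303.
By total probability, P(X = 4) = 0.16·0.17197 + 0.36·0.0324324 + 0.27·0.175467 + 0.21·0.254303 = 0.139971.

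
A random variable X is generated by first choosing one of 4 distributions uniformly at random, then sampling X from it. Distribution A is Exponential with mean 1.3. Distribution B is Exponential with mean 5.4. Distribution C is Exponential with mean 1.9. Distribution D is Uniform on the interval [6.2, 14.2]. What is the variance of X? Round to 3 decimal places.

Per component, A: μ=1.3, E[X²]=3.38; B: μ=5.4, E[X²]=58.32; C: μ=1.9, E[X²]=7.22; D: μ=10.2, E[X²]=109.373.
E[X] = 0.25·1.3 + 0.25·5.4 + 0.25·1.9 + 0.25·10.2 = 4.7.
E[X²] = 0.25·3.38 + 0.25·58.32 + 0.25·7.22 + 0.25·109.373 = 44.5733.
Var(X) = E[X²] − (E[X])² = 44.5733 − 22.09 = 22.4833.

22.483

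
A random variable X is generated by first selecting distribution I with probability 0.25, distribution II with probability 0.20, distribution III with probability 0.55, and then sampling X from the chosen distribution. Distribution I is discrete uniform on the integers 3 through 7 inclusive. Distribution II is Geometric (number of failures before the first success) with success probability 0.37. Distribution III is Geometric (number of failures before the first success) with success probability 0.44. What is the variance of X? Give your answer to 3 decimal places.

Per component, I: μ=5, E[X²]=27; II: μ=1.7027, E[X²]=7.5011; III: μ=1.27273, E[X²]=4.5124.
E[X] = 0.25·5 + 0.2·1.7027 + 0.55·1.27273 = 2.29054.
E[X²] = 0.25·27 + 0.2·7.5011 + 0.55·4.5124 = 10.732.
Var(X) = E[X²] − (E[X])² = 10.732 − 5.24658 = 5.48546.

5.485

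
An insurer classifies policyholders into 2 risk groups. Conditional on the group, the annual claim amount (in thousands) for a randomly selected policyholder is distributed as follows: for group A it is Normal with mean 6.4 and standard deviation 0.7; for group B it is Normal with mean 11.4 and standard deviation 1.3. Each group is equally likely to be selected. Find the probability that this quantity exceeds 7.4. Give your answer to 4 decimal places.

Conditional on each group, P(X > 7.4): A: 0.0765637; B: 0.998954.
By total probability, P(X > 7.4) = 0.5·0.0765637 + 0.5·0.998954 = 0.537759.

0.5378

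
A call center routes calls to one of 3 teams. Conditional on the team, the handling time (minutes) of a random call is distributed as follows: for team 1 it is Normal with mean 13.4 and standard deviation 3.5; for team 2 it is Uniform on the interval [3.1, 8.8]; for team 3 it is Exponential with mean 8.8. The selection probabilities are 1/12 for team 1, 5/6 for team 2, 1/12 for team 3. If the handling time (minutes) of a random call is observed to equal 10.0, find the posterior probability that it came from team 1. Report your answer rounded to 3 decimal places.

0.661

Likelihoods f(10.0 | ·): 1: 0.0711092; 2: 0; 3: 0.0364755.
Posterior ∝ prior × likelihood. Numerator for 1: 0.0833333·0.0711092 = 0.00592577.
Normalizing constant: 0.0833333·0.0711092 + 0.833333·0 + 0.0833333·0.0364755 = 0.00896539.
P(1 | observation) = 0.00592577 / 0.00896539 = 0.66096.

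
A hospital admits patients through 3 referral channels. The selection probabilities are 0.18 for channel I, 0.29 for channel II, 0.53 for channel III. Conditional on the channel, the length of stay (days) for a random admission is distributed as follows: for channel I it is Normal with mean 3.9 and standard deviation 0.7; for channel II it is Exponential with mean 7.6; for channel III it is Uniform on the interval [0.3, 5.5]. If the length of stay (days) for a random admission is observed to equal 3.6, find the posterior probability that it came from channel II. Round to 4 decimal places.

0.1084

Likelihoods f(3.6 | ·): I: 0.51991; II: 0.0819347; III: 0.192308.
Posterior ∝ prior × likelihood. Numerator for II: 0.29·0.0819347 = 0.0237611.
Normalizing constant: 0.18·0.51991 + 0.29·0.0819347 + 0.53·0.192308 = 0.219268.
P(II | observation) = 0.0237611 / 0.219268 = 0.108365.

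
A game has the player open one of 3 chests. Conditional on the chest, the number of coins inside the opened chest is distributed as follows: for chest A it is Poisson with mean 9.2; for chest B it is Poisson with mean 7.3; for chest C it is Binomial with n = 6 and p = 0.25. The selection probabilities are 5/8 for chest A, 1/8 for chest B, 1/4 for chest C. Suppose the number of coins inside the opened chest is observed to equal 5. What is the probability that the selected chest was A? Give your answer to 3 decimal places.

0.689

Likelihoods P(X=5 | ·): A: 0.0554943; B: 0.116703; C: 0.00439453.
Posterior ∝ prior × likelihood. Numerator for A: 0.625·0.0554943 = 0.034684.
Normalizing constant: 0.625·0.0554943 + 0.125·0.116703 + 0.25·0.00439453 = 0.0503705.
P(A | observation) = 0.034684 / 0.0503705 = 0.688577.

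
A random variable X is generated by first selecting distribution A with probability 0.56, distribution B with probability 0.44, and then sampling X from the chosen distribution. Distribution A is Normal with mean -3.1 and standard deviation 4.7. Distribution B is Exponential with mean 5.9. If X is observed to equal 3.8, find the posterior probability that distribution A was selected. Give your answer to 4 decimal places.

Likelihoods f(3.8 | ·): A: 0.0288935; B: 0.0890088.
Posterior ∝ prior × likelihood. Numerator for A: 0.56·0.0288935 = 0.0161804.
Normalizing constant: 0.56·0.0288935 + 0.44·0.0890088 = 0.0553442.
P(A | observation) = 0.0161804 / 0.0553442 = 0.292359.

0.2924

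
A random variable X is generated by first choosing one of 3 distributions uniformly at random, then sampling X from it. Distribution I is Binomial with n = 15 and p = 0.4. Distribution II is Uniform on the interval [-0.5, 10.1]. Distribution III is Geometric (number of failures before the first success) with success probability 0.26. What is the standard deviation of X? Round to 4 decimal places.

3.1080

Per component, I: μ=6, E[X²]=39.6; II: μ=4.8, E[X²]=32.4033; III: μ=2.84615, E[X²]=19.0473.
E[X] = 0.333333·6 + 0.333333·4.8 + 0.333333·2.84615 = 4.54872.
E[X²] = 0.333333·39.6 + 0.333333·32.4033 + 0.333333·19.0473 = 30.3502.
Var(X) = E[X²] − (E[X])² = 30.3502 − 20.6908 = 9.65939.
SD(X) = √9.65939 = 3.10796.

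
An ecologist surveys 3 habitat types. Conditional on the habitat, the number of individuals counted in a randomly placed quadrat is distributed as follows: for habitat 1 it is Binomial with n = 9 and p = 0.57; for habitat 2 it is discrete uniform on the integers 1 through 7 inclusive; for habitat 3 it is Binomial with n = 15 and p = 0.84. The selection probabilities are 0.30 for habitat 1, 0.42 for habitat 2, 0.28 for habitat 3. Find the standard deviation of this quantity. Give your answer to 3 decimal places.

Per component, 1: μ=5.13, E[X²]=28.5228; 2: μ=4, E[X²]=20; 3: μ=12.6, E[X²]=160.776.
E[X] = 0.3·5.13 + 0.42·4 + 0.28·12.6 = 6.747.
E[X²] = 0.3·28.5228 + 0.42·20 + 0.28·160.776 = 61.9741.
Var(X) = E[X²] − (E[X])² = 61.9741 − 45.522 = 16.4521.
SD(X) = √16.4521 = 4.05612.

4.056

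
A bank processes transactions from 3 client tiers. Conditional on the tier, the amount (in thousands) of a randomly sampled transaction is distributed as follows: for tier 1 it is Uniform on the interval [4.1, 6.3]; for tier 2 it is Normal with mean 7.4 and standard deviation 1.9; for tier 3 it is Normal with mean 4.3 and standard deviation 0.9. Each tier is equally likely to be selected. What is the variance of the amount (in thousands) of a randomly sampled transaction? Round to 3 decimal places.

Per component, 1: μ=5.2, E[X²]=27.4433; 2: μ=7.4, E[X²]=58.37; 3: μ=4.3, E[X²]=19.3.
E[X] = 0.333333·5.2 + 0.333333·7.4 + 0.333333·4.3 = 5.63333.
E[X²] = 0.333333·27.4433 + 0.333333·58.37 + 0.333333·19.3 = 35.0378.
Var(X) = E[X²] − (E[X])² = 35.0378 − 31.7344 = 3.30333.

3.303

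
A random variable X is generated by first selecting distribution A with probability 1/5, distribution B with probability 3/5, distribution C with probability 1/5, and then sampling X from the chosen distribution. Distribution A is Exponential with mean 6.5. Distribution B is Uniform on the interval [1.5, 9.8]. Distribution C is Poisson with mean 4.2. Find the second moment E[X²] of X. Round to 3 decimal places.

For each component E[X²] = Var + (mean)², giving A: 84.5; B: 37.6633; C: 21.84.
Overall E[X²] = 0.2·84.5 + 0.6·37.6633 + 0.2·21.84 = 43.866.

43.866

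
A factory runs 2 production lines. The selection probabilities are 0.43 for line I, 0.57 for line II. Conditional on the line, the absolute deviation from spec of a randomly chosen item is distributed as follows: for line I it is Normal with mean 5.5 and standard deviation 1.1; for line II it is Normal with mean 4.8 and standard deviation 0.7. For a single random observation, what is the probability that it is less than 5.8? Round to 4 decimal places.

0.7876

Conditional on each line, P(X < 5.8): I: 0.607469; II: 0.923436.
By total probability, P(X < 5.8) = 0.43·0.607469 + 0.57·0.923436 = 0.78757.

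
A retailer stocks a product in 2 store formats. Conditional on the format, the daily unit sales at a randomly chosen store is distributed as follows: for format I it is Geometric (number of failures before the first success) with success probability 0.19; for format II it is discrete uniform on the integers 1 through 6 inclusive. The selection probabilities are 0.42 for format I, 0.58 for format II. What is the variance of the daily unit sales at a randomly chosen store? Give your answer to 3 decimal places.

Per component, I: μ=4.26316, E[X²]=40.6122; II: μ=3.5, E[X²]=15.1667.
E[X] = 0.42·4.26316 + 0.58·3.5 = 3.82053.
E[X²] = 0.42·40.6122 + 0.58·15.1667 = 25.8538.
Var(X) = E[X²] − (E[X])² = 25.8538 − 14.5964 = 11.2574.

11.257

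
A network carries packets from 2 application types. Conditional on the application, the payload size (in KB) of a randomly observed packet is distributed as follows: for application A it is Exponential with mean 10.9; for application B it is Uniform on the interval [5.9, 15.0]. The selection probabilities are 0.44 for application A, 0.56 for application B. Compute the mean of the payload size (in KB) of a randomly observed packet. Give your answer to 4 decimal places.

Component means — A: 10.9; B: 10.45.
E[X] = 0.44·10.9 + 0.56·10.45 = 10.648.

10.6480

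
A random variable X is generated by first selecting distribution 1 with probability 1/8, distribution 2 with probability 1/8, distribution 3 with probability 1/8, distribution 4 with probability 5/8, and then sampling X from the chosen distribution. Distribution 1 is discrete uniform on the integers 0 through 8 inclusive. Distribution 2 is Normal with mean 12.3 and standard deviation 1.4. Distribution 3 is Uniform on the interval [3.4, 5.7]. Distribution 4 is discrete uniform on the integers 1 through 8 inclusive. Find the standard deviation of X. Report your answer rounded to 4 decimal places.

Per component, 1: μ=4, E[X²]=22.6667; 2: μ=12.3, E[X²]=153.25; 3: μ=4.55, E[X²]=21.1433; 4: μ=4.5, E[X²]=25.5.
E[X] = 0.125·4 + 0.125·12.3 + 0.125·4.55 + 0.625·4.5 = 5.41875.
E[X²] = 0.125·22.6667 + 0.125·153.25 + 0.125·21.1433 + 0.625·25.5 = 40.57.
Var(X) = E[X²] − (E[X])² = 40.57 − 29.3629 = 11.2071.
SD(X) = √11.2071 = 3.34771.

3.3477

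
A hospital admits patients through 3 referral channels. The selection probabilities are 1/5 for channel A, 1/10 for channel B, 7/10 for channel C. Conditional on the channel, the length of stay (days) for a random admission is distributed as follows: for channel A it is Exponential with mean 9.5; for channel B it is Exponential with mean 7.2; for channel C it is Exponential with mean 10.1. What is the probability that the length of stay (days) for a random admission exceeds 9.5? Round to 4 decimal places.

0.3736

Conditional on each channel, P(X > 9.5): A: 0.367879; B: 0.267284; C: 0.390396.
By total probability, P(X > 9.5) = 0.2·0.367879 + 0.1·0.267284 + 0.7·0.390396 = 0.373581.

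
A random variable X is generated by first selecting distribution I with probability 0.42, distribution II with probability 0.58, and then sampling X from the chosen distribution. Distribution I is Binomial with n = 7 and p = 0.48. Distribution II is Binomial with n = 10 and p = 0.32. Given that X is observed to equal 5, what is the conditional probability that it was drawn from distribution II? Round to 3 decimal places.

0.540

Likelihoods P(X=5 | ·): I: 0.144688; II: 0.122941.
Posterior ∝ prior × likelihood. Numerator for II: 0.58·0.122941 = 0.0713055.
Normalizing constant: 0.42·0.144688 + 0.58·0.122941 = 0.132074.
P(II | observation) = 0.0713055 / 0.132074 = 0.539889.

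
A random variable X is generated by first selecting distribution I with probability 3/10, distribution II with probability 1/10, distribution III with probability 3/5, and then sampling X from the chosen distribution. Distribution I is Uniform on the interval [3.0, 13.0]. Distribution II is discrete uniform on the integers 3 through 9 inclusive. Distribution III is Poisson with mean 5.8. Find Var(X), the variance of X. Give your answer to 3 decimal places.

7.374

Per component, I: μ=8, E[X²]=72.3333; II: μ=6, E[X²]=40; III: μ=5.8, E[X²]=39.44.
E[X] = 0.3·8 + 0.1·6 + 0.6·5.8 = 6.48.
E[X²] = 0.3·72.3333 + 0.1·40 + 0.6·39.44 = 49.364.
Var(X) = E[X²] − (E[X])² = 49.364 − 41.9904 = 7.3736.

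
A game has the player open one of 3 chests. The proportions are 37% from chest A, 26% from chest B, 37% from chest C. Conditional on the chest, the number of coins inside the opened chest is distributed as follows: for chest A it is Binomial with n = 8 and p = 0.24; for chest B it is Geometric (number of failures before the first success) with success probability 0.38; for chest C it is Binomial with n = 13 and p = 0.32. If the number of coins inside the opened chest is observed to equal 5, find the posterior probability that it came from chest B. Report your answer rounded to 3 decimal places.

Likelihoods P(X=5 | ·): A: 0.0195742; B: 0.034813; C: 0.197424.
Posterior ∝ prior × likelihood. Numerator for B: 0.26·0.034813 = 0.00905139.
Normalizing constant: 0.37·0.0195742 + 0.26·0.034813 + 0.37·0.197424 = 0.0893407.
P(B | observation) = 0.00905139 / 0.0893407 = 0.101313.

0.101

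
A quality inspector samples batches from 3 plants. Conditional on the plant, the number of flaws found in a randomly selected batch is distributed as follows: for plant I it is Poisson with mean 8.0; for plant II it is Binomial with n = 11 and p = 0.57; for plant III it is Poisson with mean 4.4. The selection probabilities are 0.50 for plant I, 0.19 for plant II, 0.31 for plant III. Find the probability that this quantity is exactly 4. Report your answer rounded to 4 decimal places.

0.1061

Conditional on each plant, P(X = 4): I: 0.0572523; II: 0.0946875; III: 0.191736.
By total probability, P(X = 4) = 0.5·0.0572523 + 0.19·0.0946875 + 0.31·0.191736 = 0.106055.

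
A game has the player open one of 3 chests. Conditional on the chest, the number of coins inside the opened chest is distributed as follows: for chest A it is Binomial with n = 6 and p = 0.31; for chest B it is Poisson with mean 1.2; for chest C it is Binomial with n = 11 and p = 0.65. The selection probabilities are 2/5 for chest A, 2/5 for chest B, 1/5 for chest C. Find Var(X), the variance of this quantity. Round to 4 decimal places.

6.6345

Per component, A: μ=1.86, E[X²]=4.743; B: μ=1.2, E[X²]=2.64; C: μ=7.15, E[X²]=53.625.
E[X] = 0.4·1.86 + 0.4·1.2 + 0.2·7.15 = 2.654.
E[X²] = 0.4·4.743 + 0.4·2.64 + 0.2·53.625 = 13.6782.
Var(X) = E[X²] − (E[X])² = 13.6782 − 7.04372 = 6.63448.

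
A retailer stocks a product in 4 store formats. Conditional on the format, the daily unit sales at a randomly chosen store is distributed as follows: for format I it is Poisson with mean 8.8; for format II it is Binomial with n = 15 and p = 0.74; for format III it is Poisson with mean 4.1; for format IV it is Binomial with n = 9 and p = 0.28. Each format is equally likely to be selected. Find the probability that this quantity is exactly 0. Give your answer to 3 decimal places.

0.017

Conditional on each format, P(X = 0): I: 0.000150733; II: 1.67726e-09; III: 0.0165727; IV: 0.0519987.
By total probability, P(X = 0) = 0.25·0.000150733 + 0.25·1.67726e-09 + 0.25·0.0165727 + 0.25·0.0519987 = 0.0171805.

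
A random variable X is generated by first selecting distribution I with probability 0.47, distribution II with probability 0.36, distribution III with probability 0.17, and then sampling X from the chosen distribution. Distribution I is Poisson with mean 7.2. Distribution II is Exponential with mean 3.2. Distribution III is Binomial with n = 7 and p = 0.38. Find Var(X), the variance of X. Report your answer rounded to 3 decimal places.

11.723

Per component, I: μ=7.2, E[X²]=59.04; II: μ=3.2, E[X²]=20.48; III: μ=2.66, E[X²]=8.7248.
E[X] = 0.47·7.2 + 0.36·3.2 + 0.17·2.66 = 4.9882.
E[X²] = 0.47·59.04 + 0.36·20.48 + 0.17·8.7248 = 36.6048.
Var(X) = E[X²] − (E[X])² = 36.6048 − 24.8821 = 11.7227.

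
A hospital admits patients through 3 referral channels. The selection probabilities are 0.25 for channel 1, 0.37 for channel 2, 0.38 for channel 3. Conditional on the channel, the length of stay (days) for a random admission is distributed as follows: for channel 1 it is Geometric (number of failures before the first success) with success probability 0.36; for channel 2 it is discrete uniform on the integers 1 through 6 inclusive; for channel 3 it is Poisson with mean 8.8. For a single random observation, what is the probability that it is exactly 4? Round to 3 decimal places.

0.091

Conditional on each channel, P(X = 4): 1: 0.060398; 2: 0.166667; 3: 0.0376641.
By total probability, P(X = 4) = 0.25·0.060398 + 0.37·0.166667 + 0.38·0.0376641 = 0.0910785.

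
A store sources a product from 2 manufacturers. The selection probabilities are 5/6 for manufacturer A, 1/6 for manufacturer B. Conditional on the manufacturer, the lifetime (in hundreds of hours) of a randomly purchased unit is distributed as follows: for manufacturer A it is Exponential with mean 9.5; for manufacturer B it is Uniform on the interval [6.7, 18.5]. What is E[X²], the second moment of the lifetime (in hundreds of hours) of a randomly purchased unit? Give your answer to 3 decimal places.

178.811

For each component E[X²] = Var + (mean)², giving A: 180.5; B: 170.363.
Overall E[X²] = 0.833333·180.5 + 0.166667·170.363 = 178.811.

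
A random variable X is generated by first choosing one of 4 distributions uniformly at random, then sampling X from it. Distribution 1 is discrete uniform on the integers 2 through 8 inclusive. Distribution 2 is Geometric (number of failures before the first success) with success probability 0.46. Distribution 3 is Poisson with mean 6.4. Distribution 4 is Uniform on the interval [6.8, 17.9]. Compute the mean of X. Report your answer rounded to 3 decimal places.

6.231

Component means — 1: 5; 2: 1.17391; 3: 6.4; 4: 12.35.
E[X] = 0.25·5 + 0.25·1.17391 + 0.25·6.4 + 0.25·12.35 = 6.23098.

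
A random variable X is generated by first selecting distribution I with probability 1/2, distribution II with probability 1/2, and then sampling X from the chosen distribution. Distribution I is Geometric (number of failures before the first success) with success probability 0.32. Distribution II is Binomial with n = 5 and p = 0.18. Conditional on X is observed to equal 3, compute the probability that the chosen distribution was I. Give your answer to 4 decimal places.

0.7196

Likelihoods P(X=3 | ·): I: 0.100618; II: 0.0392144.
Posterior ∝ prior × likelihood. Numerator for I: 0.5·0.100618 = 0.0503091.
Normalizing constant: 0.5·0.100618 + 0.5·0.0392144 = 0.0699163.
P(I | observation) = 0.0503091 / 0.0699163 = 0.719562.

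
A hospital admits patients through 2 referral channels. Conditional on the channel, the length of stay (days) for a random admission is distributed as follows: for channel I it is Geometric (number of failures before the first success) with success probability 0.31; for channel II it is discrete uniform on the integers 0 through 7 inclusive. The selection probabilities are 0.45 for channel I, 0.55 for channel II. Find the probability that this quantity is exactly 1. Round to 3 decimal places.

0.165

Conditional on each channel, P(X = 1): I: 0.2139; II: 0.125.
By total probability, P(X = 1) = 0.45·0.2139 + 0.55·0.125 = 0.165005.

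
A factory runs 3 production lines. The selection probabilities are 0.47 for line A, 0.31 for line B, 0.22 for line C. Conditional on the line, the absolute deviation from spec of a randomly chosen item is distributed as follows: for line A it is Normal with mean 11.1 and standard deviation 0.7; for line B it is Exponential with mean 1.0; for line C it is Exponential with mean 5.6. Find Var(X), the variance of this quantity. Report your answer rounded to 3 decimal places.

Per component, A: μ=11.1, E[X²]=123.7; B: μ=1, E[X²]=2; C: μ=5.6, E[X²]=62.72.
E[X] = 0.47·11.1 + 0.31·1 + 0.22·5.6 = 6.759.
E[X²] = 0.47·123.7 + 0.31·2 + 0.22·62.72 = 72.5574.
Var(X) = E[X²] − (E[X])² = 72.5574 − 45.6841 = 26.8733.

26.873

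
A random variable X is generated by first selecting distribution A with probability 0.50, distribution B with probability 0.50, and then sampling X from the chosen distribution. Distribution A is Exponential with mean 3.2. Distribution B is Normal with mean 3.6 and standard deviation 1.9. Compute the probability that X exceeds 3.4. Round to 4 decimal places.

Conditional on each component, P(X > 3.4): A: 0.345591; B: 0.541917.
By total probability, P(X > 3.4) = 0.5·0.345591 + 0.5·0.541917 = 0.443754.

0.4438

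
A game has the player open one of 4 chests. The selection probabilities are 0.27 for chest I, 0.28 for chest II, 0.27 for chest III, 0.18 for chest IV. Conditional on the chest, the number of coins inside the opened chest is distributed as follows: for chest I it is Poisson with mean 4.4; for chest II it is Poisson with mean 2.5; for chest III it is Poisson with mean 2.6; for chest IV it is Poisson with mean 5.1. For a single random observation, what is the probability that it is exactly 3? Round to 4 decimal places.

0.1899

Conditional on each chest, P(X = 3): I: 0.174305; II: 0.213763; III: 0.217572; IV: 0.13479.
By total probability, P(X = 3) = 0.27·0.174305 + 0.28·0.213763 + 0.27·0.217572 + 0.18·0.13479 = 0.189923.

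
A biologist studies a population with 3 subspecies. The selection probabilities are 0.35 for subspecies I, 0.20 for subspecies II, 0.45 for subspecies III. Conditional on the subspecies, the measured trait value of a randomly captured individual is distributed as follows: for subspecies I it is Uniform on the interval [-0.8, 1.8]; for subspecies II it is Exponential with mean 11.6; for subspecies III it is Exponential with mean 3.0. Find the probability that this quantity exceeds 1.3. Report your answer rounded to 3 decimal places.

0.538

Conditional on each subspecies, P(X > 1.3): I: 0.192308; II: 0.893983; III: 0.648344.
By total probability, P(X > 1.3) = 0.35·0.192308 + 0.2·0.893983 + 0.45·0.648344 = 0.537859.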